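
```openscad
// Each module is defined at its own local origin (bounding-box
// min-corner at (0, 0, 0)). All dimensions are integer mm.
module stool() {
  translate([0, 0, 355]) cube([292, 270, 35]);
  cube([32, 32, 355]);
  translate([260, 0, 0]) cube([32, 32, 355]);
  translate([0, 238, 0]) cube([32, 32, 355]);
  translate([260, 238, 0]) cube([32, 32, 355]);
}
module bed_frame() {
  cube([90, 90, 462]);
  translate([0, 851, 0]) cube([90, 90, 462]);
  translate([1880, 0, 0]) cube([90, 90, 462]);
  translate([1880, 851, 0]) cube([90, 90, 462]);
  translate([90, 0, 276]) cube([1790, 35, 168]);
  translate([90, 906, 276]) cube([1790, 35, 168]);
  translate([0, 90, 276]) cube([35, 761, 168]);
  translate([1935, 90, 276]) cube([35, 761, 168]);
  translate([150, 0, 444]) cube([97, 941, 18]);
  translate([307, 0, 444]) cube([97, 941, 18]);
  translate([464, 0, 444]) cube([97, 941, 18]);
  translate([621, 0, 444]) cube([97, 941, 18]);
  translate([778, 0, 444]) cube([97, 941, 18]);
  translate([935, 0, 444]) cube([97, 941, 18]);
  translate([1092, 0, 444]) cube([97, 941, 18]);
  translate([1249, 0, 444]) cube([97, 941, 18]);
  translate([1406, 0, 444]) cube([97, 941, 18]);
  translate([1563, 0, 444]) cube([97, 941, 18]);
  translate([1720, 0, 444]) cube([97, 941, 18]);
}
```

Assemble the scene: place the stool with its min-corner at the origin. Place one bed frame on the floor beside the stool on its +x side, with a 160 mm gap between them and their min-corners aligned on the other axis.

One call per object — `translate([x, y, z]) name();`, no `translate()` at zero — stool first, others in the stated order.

stool();
translate([452, 0, 0]) bed_frame();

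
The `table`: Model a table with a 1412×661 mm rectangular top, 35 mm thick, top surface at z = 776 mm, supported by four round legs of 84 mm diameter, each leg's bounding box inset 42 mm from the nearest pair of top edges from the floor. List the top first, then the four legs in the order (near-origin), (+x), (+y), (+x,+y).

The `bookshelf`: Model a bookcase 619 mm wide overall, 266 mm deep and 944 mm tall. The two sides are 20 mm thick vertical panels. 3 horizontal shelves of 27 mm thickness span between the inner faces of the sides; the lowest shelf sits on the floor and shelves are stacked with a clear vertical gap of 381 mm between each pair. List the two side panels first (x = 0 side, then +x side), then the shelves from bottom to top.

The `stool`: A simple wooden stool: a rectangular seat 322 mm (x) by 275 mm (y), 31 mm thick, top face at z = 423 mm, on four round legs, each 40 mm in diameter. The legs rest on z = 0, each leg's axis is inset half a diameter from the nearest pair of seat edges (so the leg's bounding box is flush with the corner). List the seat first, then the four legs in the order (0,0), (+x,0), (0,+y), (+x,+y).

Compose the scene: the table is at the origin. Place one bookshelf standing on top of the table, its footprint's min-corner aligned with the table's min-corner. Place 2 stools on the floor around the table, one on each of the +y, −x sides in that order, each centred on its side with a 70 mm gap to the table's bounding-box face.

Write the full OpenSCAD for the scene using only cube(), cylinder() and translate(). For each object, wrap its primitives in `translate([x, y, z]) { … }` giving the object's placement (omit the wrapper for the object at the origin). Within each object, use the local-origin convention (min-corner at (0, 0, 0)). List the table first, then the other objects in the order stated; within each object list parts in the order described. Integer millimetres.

translate([0, 0, 741]) cube([1412, 661, 35]);
translate([84, 84, 0]) cylinder(h = 741, r = 42);
translate([1328, 84, 0]) cylinder(h = 741, r = 42);
translate([84, 577, 0]) cylinder(h = 741, r = 42);
translate([1328, 577, 0]) cylinder(h = 741, r = 42);
translate([0, 0, 776]) {
  cube([20, 266, 944]);
  translate([599, 0, 0]) cube([20, 266, 944]);
  translate([20, 0, 0]) cube([579, 266, 27]);
  translate([20, 0, 408]) cube([579, 266, 27]);
  translate([20, 0, 816]) cube([579, 266, 27]);
}
translate([545, 731, 0]) {
  translate([0, 0, 392]) cube([322, 275, 31]);
  translate([20, 20, 0]) cylinder(h = 392, r = 20);
  translate([302, 20, 0]) cylinder(h = 392, r = 20);
  translate([20, 255, 0]) cylinder(h = 392, r = 20);
  translate([302, 255, 0]) cylinder(h = 392, r = 20);
}
translate([-392, 193, 0]) {
  translate([0, 0, 392]) cube([322, 275, 31]);
  translate([20, 20, 0]) cylinder(h = 392, r = 20);
  translate([302, 20, 0]) cylinder(h = 392, r = 20);
  translate([20, 255, 0]) cylinder(h = 392, r = 20);
  translate([302, 255, 0]) cylinder(h = 392, r = 20);
}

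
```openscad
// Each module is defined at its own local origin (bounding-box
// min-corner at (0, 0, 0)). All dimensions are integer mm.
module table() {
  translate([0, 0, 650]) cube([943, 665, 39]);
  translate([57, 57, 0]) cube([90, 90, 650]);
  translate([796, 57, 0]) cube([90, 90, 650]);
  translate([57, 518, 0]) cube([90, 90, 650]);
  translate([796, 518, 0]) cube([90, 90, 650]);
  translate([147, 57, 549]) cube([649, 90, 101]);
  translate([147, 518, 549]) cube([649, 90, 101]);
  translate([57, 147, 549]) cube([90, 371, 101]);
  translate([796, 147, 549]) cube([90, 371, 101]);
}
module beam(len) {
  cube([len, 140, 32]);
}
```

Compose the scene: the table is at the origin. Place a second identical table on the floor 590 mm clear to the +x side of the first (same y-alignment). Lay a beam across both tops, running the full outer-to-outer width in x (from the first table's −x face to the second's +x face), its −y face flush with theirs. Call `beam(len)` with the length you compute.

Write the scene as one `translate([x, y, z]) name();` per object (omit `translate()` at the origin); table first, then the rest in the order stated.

table();
translate([1533, 0, 0]) table();
translate([0, 0, 689]) beam(2476);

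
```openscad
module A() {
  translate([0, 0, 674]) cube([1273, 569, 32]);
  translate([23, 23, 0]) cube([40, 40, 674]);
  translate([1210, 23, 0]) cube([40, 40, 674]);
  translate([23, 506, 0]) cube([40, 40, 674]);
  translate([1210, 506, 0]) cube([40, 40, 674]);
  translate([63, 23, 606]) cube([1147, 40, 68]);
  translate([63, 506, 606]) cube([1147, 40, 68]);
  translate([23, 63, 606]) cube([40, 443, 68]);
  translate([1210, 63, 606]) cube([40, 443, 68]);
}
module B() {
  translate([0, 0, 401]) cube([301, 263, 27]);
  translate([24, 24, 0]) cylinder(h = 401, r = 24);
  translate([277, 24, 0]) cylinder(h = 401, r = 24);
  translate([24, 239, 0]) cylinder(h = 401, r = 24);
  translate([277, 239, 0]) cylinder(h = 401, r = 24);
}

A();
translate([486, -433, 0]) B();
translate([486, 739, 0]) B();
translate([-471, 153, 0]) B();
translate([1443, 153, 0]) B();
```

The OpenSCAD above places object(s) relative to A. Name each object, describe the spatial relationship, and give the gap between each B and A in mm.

A is a table. B is a stool. Four stools sit around the table at the −y, +y, −x, +x sides. The gap between each stool and the table is 170 mm.

Each stool's nearest face is 170 mm from the table's bounding box.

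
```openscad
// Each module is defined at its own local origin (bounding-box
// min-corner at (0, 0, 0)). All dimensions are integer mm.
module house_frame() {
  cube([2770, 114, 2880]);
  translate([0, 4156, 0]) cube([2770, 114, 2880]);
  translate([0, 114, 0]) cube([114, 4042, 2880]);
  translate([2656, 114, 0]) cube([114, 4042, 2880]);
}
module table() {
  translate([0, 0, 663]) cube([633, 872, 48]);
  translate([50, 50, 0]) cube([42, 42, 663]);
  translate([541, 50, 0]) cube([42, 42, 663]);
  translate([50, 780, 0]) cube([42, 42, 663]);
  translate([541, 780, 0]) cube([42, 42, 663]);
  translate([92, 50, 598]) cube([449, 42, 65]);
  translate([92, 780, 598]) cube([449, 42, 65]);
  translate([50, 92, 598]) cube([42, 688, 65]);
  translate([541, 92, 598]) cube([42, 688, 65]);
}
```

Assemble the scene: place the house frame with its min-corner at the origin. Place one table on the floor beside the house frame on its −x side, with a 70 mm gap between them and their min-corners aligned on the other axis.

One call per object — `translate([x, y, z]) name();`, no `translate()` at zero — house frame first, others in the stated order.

house_frame();
translate([-703, 0, 0]) table();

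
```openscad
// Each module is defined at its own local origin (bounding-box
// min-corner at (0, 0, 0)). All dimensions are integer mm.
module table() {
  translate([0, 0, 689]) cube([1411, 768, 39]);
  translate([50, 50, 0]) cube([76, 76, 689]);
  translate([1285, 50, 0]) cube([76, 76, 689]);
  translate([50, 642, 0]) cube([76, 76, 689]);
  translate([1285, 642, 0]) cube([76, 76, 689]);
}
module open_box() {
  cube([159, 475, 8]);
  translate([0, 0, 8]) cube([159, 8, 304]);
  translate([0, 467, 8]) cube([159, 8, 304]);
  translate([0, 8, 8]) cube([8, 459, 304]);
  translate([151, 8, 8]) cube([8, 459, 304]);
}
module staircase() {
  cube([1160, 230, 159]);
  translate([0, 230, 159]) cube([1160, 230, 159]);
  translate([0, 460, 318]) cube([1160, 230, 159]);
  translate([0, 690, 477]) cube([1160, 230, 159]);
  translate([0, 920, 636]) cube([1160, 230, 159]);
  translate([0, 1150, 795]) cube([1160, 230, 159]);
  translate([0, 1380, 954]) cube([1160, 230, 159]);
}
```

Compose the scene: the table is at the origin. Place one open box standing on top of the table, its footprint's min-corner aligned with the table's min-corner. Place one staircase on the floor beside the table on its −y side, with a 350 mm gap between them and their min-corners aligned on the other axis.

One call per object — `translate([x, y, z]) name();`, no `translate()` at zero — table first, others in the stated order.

table();
translate([0, 0, 728]) open_box();
translate([0, -1960, 0]) staircase();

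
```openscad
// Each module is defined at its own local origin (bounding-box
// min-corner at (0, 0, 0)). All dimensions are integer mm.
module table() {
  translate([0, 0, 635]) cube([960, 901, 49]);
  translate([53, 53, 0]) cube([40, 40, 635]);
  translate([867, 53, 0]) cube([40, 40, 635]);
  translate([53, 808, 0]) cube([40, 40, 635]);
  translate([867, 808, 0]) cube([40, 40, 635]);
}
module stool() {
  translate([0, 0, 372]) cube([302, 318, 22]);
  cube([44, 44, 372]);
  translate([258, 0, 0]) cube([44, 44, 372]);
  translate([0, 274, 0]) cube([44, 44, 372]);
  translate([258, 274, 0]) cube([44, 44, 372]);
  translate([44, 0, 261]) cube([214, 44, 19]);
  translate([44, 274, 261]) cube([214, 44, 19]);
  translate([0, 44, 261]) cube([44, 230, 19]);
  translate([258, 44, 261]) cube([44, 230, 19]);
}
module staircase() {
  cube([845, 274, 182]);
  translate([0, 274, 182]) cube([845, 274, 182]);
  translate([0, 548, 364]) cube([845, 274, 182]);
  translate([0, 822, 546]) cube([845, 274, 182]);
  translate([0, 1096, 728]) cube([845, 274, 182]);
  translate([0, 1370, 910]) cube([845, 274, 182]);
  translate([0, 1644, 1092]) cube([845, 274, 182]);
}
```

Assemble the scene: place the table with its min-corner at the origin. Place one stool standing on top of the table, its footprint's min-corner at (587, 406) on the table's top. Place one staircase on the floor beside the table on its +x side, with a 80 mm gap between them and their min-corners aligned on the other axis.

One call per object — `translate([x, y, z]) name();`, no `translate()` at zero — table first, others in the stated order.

table();
translate([587, 406, 684]) stool();
translate([1040, 0, 0]) staircase();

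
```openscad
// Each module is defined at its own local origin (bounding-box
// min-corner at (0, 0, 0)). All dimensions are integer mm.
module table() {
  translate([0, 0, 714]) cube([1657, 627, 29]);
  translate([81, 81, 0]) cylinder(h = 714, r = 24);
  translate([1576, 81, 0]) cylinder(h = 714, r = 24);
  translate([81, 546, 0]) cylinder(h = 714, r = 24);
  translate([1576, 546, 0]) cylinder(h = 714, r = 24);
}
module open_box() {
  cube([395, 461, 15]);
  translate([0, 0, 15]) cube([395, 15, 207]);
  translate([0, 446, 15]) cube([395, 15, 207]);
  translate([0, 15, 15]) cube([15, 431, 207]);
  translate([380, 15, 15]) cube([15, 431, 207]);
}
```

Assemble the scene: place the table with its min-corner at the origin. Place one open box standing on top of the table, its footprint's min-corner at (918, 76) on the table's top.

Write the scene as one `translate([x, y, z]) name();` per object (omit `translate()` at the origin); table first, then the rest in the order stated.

table();
translate([918, 76, 743]) open_box();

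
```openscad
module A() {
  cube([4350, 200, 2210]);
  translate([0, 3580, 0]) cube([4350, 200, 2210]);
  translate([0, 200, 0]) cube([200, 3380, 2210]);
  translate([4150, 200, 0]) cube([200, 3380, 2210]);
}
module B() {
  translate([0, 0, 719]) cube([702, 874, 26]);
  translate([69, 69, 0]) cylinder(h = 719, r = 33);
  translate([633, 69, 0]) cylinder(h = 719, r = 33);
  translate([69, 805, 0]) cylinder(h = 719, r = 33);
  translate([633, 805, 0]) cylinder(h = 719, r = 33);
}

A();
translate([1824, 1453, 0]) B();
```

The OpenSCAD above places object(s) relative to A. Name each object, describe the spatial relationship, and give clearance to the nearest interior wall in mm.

A is a house frame. B is a table. The table sits inside the house frame, centred. The clearance to the nearest interior wall is 1253 mm.

Clearances: x = 1624, y = 1253; minimum 1253 mm.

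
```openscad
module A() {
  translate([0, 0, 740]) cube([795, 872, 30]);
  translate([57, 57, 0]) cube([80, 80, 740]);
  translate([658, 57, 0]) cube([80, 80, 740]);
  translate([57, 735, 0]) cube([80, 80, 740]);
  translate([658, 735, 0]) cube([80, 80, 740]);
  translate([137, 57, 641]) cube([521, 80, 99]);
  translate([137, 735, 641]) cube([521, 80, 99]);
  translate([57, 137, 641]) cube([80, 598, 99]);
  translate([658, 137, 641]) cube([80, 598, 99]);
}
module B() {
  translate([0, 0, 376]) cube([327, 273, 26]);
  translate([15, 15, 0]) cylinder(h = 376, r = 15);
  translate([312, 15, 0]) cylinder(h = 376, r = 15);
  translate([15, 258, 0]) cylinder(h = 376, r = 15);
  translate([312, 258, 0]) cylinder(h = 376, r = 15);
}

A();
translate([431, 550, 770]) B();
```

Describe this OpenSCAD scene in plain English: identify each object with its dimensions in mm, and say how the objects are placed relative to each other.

A is a table with a 795×872 mm rectangular top, 30 mm thick, top surface at z = 770 mm, supported by four 80×80 mm square legs, each inset 57 mm from the nearest pair of top edges, running from the floor. Four apron rails, 80 mm thick and 99 mm tall, run between adjacent legs with their top edges flush with the underside of the top and their outer faces flush with the legs' outer faces.

B is a four-legged stool. The seat is 327×273 mm, 26 mm thick, top at z = 402 mm. It stands on four round legs, each 30 mm in diameter, from z = 0 to the seat underside, each leg's axis is inset half a diameter from the nearest pair of seat edges (so the leg's bounding box is flush with the corner).

The stool is on top of the table.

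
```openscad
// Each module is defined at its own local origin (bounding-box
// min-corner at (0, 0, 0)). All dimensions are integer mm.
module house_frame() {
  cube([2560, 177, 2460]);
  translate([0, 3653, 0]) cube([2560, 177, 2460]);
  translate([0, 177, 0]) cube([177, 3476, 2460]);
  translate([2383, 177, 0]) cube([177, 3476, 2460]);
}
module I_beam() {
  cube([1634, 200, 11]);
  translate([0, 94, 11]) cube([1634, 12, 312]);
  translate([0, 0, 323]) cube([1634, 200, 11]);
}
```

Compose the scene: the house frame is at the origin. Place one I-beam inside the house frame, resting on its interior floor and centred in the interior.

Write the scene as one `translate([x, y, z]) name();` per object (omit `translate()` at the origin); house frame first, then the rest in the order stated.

house_frame();
translate([463, 1815, 0]) I_beam();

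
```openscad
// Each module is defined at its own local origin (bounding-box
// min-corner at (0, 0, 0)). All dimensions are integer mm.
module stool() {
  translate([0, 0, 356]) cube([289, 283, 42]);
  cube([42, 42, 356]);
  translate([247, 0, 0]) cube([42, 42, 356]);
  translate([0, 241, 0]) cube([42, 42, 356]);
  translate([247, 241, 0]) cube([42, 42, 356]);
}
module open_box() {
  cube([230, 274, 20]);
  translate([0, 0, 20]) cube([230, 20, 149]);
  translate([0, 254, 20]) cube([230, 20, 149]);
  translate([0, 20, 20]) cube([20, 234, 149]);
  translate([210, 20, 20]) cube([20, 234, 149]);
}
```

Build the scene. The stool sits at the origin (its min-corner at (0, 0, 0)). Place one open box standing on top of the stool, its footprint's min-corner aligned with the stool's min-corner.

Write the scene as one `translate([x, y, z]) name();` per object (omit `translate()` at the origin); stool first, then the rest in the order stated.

stool();
translate([0, 0, 398]) open_box();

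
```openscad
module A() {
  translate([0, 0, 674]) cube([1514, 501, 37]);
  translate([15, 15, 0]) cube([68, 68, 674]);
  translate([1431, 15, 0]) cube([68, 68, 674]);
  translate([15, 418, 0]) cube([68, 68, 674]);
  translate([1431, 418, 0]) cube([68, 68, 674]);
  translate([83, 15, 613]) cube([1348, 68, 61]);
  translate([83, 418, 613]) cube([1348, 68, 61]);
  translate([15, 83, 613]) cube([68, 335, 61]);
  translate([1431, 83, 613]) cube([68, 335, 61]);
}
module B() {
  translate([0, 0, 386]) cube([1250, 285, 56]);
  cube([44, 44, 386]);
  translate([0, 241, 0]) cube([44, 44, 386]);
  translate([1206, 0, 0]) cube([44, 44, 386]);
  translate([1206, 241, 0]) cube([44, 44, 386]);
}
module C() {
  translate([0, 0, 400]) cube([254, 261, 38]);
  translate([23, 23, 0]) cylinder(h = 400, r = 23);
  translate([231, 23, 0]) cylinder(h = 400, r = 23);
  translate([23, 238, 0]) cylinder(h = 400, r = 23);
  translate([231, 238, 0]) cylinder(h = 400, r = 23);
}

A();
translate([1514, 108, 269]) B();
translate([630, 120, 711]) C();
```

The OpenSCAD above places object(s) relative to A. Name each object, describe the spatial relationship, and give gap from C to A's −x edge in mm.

A is a table. B is a bench. C is a stool. The bench is beside the table with their tops flush at z = 711. The stool is on top of the table, centred. The gap from the stool to the table's −x edge is 630 mm.

The stool's min-x is at 630; the table's min-x is 0; gap = 630 mm.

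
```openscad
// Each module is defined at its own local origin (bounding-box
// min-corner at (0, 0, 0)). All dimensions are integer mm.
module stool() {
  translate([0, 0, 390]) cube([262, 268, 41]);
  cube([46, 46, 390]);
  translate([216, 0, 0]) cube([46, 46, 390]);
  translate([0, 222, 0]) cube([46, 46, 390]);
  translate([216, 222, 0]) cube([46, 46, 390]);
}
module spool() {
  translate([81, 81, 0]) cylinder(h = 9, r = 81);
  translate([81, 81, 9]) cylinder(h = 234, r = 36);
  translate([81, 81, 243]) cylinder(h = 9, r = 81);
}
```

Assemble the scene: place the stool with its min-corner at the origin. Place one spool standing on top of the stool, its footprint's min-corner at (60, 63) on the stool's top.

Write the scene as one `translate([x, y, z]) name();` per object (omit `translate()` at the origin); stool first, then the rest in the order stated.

stool();
translate([60, 63, 431]) spool();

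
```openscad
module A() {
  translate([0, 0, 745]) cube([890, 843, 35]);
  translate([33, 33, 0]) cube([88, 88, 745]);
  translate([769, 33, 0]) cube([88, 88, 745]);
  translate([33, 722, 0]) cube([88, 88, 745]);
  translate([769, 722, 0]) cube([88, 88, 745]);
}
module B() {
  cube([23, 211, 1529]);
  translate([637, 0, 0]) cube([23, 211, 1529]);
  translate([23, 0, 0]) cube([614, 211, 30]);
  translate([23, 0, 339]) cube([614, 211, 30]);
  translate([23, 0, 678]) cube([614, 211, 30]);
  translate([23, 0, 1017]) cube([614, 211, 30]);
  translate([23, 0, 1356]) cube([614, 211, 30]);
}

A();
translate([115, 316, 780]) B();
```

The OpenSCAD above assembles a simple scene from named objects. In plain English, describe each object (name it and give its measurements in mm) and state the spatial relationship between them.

A is a table: top 890 mm (x) × 843 mm (y), 35 mm thick, upper face at z = 780 mm, on four 88×88 mm square legs, each inset 33 mm from the nearest pair of top edges, running from z = 0 to the bottom of the top.

B is a bookshelf 660 mm wide overall, 211 mm deep and 1529 mm tall. The two sides are 23 mm thick vertical panels. 5 horizontal shelves of 30 mm thickness span between the inner faces of the sides; the lowest shelf sits on the floor and shelves are stacked with a clear vertical gap of 309 mm between each pair.

The bookshelf is on top of the table, centred.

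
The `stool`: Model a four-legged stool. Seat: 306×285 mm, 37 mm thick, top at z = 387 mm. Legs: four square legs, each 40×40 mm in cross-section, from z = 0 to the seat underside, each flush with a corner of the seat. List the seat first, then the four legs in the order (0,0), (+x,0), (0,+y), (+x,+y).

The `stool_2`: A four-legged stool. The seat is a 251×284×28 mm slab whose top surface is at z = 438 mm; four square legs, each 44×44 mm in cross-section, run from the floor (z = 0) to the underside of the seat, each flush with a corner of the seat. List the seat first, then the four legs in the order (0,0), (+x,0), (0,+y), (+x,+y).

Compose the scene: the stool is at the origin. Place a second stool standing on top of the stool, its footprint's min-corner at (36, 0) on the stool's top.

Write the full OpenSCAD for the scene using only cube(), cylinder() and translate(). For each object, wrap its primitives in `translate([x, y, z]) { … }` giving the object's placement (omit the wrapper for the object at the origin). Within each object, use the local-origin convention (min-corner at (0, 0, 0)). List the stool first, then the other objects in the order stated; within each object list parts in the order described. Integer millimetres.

translate([0, 0, 350]) cube([306, 285, 37]);
cube([40, 40, 350]);
translate([266, 0, 0]) cube([40, 40, 350]);
translate([0, 245, 0]) cube([40, 40, 350]);
translate([266, 245, 0]) cube([40, 40, 350]);
translate([36, 0, 387]) {
  translate([0, 0, 410]) cube([251, 284, 28]);
  cube([44, 44, 410]);
  translate([207, 0, 0]) cube([44, 44, 410]);
  translate([0, 240, 0]) cube([44, 44, 410]);
  translate([207, 240, 0]) cube([44, 44, 410]);
}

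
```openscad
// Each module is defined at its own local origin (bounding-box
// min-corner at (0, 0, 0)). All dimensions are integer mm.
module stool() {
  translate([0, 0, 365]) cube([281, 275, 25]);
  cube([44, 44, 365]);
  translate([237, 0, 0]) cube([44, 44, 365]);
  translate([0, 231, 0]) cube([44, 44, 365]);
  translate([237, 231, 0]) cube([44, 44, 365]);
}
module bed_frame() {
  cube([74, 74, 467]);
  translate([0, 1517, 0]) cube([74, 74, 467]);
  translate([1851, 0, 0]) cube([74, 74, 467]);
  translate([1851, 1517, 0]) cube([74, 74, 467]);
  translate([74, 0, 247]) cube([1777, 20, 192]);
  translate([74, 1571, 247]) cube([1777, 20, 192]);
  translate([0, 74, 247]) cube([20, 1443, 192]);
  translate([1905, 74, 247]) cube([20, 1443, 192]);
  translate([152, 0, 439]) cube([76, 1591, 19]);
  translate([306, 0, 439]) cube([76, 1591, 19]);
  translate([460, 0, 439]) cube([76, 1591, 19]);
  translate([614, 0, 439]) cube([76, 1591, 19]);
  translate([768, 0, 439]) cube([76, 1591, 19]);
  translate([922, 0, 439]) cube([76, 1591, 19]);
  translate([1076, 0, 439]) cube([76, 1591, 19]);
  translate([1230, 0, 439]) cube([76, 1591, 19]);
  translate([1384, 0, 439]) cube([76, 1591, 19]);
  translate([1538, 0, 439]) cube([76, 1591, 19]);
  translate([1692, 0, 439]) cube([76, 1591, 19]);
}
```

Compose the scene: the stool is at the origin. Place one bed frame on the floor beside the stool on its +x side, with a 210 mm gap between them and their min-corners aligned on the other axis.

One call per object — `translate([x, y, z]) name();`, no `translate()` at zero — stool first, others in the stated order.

stool();
translate([491, 0, 0]) bed_frame();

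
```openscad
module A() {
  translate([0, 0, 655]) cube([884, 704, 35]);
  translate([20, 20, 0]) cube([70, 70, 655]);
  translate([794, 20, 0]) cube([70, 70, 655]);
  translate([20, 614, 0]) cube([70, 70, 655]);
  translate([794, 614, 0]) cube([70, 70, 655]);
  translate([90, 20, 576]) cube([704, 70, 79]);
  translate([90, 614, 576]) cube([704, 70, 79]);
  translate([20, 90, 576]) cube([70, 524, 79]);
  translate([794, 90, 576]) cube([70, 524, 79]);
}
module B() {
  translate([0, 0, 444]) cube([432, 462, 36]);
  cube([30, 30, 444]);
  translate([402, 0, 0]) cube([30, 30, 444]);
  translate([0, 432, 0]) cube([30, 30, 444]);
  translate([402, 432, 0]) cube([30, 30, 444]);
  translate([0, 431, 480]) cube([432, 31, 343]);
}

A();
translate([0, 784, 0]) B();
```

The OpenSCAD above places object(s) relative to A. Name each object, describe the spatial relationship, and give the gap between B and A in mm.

The chair's nearest face is 80 mm from the table's +y face.

A is a table. B is a chair. The chair is on the floor beside the table on its +y side. The gap between the chair and the table is 80 mm.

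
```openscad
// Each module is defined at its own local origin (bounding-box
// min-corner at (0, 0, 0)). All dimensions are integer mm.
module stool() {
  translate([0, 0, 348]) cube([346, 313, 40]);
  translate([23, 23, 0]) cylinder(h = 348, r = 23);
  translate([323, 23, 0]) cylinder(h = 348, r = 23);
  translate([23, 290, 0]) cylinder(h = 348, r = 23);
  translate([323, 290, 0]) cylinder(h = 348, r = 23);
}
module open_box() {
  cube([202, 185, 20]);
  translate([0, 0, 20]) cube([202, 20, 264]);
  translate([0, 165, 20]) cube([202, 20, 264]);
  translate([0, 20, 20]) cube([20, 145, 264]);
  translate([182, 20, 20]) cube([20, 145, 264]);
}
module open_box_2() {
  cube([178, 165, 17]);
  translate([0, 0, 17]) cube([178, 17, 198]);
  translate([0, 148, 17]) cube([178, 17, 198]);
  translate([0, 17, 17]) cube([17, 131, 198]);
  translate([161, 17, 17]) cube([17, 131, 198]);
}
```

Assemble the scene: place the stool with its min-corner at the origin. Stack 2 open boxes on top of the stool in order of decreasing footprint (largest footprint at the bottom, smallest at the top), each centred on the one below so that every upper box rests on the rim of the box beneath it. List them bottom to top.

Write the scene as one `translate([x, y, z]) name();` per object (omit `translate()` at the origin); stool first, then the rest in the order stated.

stool();
translate([72, 64, 388]) open_box();
translate([84, 74, 672]) open_box_2();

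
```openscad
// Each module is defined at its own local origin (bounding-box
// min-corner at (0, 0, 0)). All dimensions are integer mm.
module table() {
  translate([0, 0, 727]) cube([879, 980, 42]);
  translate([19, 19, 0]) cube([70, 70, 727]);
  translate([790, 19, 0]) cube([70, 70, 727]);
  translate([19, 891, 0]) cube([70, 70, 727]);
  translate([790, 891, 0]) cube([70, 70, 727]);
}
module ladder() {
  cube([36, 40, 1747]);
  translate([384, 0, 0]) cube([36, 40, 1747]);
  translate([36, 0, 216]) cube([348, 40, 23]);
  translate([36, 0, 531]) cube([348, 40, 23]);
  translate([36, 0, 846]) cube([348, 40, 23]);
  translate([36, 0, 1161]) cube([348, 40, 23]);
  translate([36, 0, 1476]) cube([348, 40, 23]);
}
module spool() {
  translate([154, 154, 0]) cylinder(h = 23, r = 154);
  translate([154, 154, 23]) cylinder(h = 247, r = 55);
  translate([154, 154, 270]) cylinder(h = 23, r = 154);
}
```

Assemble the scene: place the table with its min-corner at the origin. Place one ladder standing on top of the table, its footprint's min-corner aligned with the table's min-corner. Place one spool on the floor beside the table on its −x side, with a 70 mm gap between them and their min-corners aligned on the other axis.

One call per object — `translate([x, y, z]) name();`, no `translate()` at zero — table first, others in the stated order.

table();
translate([0, 0, 769]) ladder();
translate([-378, 0, 0]) spool();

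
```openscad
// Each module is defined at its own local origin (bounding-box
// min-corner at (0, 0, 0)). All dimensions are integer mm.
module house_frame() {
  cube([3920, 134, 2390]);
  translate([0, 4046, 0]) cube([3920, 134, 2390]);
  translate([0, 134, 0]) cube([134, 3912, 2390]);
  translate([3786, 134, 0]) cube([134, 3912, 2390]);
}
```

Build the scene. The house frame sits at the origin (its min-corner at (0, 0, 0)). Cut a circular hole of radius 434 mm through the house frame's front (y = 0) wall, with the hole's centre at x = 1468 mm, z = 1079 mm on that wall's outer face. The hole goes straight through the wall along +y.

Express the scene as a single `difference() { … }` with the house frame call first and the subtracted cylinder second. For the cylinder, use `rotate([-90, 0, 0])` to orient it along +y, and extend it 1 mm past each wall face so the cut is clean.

difference() {
  house_frame();
  translate([1468, -1, 1079]) rotate([-90, 0, 0]) cylinder(h = 136, r = 434);
}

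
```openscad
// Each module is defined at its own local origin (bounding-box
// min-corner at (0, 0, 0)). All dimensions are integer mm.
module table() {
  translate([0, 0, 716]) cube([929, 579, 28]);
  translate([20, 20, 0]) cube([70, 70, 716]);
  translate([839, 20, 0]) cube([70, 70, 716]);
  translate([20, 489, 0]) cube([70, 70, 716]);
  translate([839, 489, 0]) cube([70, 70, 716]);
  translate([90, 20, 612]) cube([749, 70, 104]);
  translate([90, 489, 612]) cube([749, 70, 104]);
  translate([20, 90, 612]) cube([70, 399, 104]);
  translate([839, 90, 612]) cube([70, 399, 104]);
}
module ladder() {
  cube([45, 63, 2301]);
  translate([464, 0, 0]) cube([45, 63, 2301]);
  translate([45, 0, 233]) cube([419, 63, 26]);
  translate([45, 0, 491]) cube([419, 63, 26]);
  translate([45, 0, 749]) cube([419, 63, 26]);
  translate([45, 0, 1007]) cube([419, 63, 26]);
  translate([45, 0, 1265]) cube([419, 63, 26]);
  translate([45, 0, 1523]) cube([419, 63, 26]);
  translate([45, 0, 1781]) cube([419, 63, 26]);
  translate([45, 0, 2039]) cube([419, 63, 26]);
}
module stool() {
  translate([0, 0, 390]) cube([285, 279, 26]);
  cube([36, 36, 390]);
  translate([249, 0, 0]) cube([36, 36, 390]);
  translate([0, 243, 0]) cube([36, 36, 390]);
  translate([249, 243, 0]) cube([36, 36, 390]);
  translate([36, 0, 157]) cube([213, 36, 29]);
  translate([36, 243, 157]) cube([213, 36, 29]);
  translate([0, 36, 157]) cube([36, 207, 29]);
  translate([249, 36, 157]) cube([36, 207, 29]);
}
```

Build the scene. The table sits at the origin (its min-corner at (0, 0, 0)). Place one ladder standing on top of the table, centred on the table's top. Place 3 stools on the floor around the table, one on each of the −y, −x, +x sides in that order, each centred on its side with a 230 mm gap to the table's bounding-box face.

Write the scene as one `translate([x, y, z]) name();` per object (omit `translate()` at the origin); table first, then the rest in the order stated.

table();
translate([210, 258, 744]) ladder();
translate([322, -509, 0]) stool();
translate([-515, 150, 0]) stool();
translate([1159, 150, 0]) stool();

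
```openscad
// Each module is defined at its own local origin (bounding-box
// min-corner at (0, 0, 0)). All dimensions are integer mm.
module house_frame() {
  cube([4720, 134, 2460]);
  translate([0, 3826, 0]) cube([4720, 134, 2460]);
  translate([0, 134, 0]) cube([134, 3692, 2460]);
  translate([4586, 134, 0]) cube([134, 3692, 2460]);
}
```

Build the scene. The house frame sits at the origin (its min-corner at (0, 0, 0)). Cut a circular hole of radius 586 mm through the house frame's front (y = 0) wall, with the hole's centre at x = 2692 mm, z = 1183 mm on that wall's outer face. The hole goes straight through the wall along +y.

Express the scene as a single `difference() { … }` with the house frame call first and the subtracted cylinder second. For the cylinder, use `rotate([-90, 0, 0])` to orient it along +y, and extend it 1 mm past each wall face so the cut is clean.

difference() {
  house_frame();
  translate([2692, -1, 1183]) rotate([-90, 0, 0]) cylinder(h = 136, r = 586);
}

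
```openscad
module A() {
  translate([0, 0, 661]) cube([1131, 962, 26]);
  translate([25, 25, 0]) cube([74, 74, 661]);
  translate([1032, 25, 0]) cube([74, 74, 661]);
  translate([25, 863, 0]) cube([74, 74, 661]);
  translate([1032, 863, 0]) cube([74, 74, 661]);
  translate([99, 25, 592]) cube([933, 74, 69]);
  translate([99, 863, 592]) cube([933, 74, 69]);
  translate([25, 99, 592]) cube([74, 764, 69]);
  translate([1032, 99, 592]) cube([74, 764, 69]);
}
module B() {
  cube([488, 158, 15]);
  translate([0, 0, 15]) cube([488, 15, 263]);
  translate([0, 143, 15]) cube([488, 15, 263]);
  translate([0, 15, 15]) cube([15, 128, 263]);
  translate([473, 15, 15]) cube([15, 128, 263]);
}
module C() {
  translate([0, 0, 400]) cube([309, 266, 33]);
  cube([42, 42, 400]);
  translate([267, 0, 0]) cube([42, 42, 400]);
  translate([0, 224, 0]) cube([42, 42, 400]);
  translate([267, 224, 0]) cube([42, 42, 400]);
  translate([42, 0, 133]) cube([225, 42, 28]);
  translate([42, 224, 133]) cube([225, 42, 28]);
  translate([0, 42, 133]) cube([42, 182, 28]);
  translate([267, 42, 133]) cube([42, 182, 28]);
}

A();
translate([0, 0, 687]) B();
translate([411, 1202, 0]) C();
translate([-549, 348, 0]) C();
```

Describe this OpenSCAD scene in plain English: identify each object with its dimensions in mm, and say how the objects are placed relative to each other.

A is a rectangular dining table. The top is 1131×962×26 mm with its upper surface at z = 687 mm. It stands on four 74×74 mm square legs, each inset 25 mm from the nearest pair of top edges, running from the floor to the underside of the top. Four apron rails, 74 mm thick and 69 mm tall, run between adjacent legs with their top edges flush with the underside of the top and their outer faces flush with the legs' outer faces.

B is an open-topped rectangular box: outside dimensions 488×158×278 mm, with a uniform wall and base thickness of 15 mm. The base is a full 488×158 slab on the floor; four walls sit on top of the base. The front and back walls (the −y and +y sides) span the full width; the two side walls fit between them.

C is a four-legged stool. The seat is 309×266 mm, 33 mm thick, top at z = 433 mm. It stands on four square legs, each 42×42 mm in cross-section, from z = 0 to the seat underside, each flush with a corner of the seat. Four stretchers, 42 mm wide and 28 mm tall, connect adjacent legs with their undersides at z = 133 mm, each running between the inner faces of the legs it joins and aligned with the legs' outer faces on the other axis.

The open box is on top of the table. Two stools sit around the table at the +y, −x sides.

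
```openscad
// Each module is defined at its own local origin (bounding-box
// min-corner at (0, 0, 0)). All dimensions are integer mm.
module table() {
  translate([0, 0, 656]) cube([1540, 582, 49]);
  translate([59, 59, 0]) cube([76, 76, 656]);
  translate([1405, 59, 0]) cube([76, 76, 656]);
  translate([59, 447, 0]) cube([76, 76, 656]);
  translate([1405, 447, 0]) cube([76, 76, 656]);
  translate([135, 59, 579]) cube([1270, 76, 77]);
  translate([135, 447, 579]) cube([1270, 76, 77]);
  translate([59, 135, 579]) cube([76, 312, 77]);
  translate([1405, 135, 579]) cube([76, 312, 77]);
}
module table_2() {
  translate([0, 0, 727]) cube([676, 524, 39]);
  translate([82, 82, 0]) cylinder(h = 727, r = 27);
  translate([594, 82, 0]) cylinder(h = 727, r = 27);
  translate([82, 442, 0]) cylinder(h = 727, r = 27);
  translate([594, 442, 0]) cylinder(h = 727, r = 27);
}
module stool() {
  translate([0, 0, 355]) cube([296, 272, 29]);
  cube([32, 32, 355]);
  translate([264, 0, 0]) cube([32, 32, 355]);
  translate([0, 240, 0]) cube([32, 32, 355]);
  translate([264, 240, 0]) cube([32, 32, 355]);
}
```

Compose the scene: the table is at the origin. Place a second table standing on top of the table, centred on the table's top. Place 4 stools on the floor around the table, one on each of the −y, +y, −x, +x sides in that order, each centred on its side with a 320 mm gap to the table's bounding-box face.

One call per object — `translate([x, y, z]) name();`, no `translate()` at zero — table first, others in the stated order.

table();
translate([432, 29, 705]) table_2();
translate([622, -592, 0]) stool();
translate([622, 902, 0]) stool();
translate([-616, 155, 0]) stool();
translate([1860, 155, 0]) stool();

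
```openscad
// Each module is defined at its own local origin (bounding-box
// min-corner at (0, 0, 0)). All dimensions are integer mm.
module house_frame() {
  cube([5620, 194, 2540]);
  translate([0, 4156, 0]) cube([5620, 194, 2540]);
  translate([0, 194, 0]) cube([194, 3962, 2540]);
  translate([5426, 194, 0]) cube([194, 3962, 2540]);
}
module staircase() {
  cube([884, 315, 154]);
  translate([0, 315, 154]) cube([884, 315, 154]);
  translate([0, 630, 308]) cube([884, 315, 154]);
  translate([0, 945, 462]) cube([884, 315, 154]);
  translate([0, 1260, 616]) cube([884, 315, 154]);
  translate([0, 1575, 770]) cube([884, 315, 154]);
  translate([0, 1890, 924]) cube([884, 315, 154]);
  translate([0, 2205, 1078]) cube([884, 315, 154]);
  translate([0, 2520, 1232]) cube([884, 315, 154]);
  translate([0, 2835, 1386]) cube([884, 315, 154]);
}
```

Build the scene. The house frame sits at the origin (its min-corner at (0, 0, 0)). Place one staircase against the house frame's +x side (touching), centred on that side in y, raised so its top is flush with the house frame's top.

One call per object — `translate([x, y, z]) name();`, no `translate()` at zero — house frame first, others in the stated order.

house_frame();
translate([5620, 600, 1000]) staircase();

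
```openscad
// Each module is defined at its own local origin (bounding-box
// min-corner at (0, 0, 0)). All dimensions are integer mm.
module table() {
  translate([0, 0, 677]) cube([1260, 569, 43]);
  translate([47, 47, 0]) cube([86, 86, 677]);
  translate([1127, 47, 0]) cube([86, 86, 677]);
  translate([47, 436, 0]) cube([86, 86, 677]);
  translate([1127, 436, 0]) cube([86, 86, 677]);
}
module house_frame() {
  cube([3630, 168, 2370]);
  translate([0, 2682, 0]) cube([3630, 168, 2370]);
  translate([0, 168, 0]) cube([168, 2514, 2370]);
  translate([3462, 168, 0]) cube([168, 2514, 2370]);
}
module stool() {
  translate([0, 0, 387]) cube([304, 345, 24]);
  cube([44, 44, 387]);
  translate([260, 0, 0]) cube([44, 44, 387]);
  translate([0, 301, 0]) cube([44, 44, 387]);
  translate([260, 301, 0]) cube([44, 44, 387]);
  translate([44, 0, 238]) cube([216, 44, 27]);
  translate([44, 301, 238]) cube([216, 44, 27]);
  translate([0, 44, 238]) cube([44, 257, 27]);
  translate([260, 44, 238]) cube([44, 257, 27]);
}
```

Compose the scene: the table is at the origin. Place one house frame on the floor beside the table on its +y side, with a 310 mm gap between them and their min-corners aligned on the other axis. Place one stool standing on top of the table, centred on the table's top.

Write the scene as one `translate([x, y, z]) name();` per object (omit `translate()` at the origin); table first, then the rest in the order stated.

table();
translate([0, 879, 0]) house_frame();
translate([478, 112, 720]) stool();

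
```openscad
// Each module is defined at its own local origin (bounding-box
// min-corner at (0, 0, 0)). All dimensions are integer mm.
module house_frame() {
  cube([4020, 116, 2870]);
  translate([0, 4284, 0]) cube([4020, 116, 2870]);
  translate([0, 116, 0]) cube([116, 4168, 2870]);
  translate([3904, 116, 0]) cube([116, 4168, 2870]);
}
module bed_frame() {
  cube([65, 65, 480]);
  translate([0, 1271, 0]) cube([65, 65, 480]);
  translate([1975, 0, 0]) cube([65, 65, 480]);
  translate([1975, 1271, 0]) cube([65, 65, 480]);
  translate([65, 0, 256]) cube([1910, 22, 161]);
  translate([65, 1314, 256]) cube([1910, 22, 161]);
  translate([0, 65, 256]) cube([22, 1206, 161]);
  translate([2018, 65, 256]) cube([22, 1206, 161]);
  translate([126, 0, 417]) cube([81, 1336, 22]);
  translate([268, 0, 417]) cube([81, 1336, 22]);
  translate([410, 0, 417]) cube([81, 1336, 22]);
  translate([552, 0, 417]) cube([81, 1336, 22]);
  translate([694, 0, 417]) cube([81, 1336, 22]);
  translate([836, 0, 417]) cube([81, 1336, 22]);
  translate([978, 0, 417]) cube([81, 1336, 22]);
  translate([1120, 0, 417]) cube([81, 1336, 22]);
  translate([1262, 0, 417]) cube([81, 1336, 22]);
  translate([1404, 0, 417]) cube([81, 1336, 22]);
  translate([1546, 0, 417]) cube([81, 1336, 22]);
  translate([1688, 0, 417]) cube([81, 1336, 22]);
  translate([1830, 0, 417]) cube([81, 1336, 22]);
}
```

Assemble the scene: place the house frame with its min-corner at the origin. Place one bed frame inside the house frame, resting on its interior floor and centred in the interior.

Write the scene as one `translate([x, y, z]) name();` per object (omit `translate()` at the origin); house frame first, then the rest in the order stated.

house_frame();
translate([990, 1532, 0]) bed_frame();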